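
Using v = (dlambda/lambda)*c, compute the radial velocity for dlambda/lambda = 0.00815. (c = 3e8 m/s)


v = (dlambda/lambda) * c = 0.00815 * 3e8 = 2.445e+06

2.445e+06 m/s


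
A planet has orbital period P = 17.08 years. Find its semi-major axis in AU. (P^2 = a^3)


a = P^(2/3) = 17.08^(2/3) = 6.6322

6.6322 AU


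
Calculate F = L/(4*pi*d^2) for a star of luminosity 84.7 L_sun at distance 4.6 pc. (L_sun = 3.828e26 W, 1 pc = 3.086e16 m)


F = L / (4*pi*d^2) = 3.242e+28 / (4*pi*(1.420e+17)^2) = 1.280e-07

1.280e-07 W/m^2


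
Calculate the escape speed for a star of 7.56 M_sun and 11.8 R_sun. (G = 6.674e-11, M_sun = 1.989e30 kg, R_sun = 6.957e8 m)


M = 7.56 * 1.989e30 kg = 1.503684e+31 kg; R = 11.8 * 6.957e8 m = 8.20926e+09 m. v_esc = sqrt(2GM/R) = sqrt(2 * 6.674e-11 * 1.503684e+31 / 8.20926e+09) = 494463.6643

494463.6643 m/s


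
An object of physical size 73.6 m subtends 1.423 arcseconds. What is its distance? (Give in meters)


D = size / theta_rad, theta_rad = 1.423 * pi/(180*3600) = 6.899e-06, D = 1.067e+07

1.067e+07 m


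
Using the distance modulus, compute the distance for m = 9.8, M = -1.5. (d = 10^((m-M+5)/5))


d = 10^((m - M + 5)/5) = 10^((9.8 - -1.5 + 5)/5) = 1819.7009

1819.7009 pc


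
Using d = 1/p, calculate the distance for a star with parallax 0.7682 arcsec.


d = 1/p = 1/0.7682 = 1.3017

1.3017 pc


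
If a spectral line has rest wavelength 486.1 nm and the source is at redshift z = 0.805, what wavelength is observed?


lam_obs = lam_emit * (1 + z) = 486.1 * (1 + 0.805) = 877.4105

877.4105 nm


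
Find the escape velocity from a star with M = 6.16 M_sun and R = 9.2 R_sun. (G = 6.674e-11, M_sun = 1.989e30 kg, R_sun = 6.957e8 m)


M = 6.16 * 1.989e30 kg = 1.225224e+31 kg; R = 9.2 * 6.957e8 m = 6.40044e+09 m. v_esc = sqrt(2GM/R) = sqrt(2 * 6.674e-11 * 1.225224e+31 / 6.40044e+09) = 505488.0944

505488.0944 m/s


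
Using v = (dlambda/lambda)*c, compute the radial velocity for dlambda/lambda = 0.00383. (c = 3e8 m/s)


v = (dlambda/lambda) * c = 0.00383 * 3e8 = 1.149e+06

1.149e+06 m/s


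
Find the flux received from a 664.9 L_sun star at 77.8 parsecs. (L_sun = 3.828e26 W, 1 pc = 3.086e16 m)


F = L / (4*pi*d^2) = 2.545e+29 / (4*pi*(2.401e+18)^2) = 3.514e-09

3.514e-09 W/m^2


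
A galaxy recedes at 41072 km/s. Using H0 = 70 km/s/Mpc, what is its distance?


d = v / H0 = 41072 / 70 = 586.7429

586.7429 Mpc


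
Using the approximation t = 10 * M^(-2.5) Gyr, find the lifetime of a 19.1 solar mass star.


t = 10 * M^(-2.5) = 10 * 19.1^(-2.5) = 0.0063

0.0063 Gyr


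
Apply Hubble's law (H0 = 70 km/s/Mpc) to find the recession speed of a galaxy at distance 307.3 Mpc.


v = H0 * d = 70 * 307.3 = 21511.0

21511.0 km/s


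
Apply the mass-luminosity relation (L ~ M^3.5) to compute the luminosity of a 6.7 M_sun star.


L/L_sun = (M/M_sun)^3.5 = 6.7^3.5 = 778.5057

778.5057 L_sun


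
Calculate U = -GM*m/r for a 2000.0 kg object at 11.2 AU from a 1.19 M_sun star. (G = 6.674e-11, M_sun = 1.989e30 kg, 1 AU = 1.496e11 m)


M = 1.19 * 1.989e30 kg = 2.36691e+30 kg; r = 11.2 AU * 1.496e11 m/AU = 1.67552e+12 m. U = -GM*m/r = -(6.674e-11 * 2.36691e+30 * 2000.0) / 1.67552e+12 = -1.886e+11

-1.886e+11 J


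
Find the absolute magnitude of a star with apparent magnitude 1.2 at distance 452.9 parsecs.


M = m - 5*log10(d) + 5 = 1.2 - 5*log10(452.9) + 5 = -7.08

-7.08


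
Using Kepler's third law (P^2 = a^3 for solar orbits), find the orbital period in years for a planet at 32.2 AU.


P = a^(3/2) = 32.2^1.5 = 182.719

182.719 years


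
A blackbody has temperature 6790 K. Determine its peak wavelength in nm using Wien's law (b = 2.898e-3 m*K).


lam_max = b / T = 2.898e-3 / 6790 = 4.268e-07 m = 426.8041 nm

426.8041 nm


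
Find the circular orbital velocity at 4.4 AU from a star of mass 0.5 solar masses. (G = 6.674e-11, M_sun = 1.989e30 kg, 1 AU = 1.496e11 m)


v = sqrt(GM/r) = sqrt(6.674e-11 * 9.945e+29 / 6.582e+11) = 10041.6102

10041.6102 m/s


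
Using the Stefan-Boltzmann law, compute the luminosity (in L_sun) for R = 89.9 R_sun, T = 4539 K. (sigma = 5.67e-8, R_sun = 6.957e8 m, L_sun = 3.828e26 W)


R = 89.9 * 6.957e8 m = 6.254343e+10 m. L = 4*pi*R^2*sigma*T^4 = 4*pi*(6.254343e+10)^2 * 5.67e-8 * 4539^4 = 1.183033504e+30 W. L/L_sun = 1.183033504e+30 / 3.828e26 = 3090.4741

3090.4741 L_sun


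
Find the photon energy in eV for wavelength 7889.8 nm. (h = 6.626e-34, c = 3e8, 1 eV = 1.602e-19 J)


E = hc/lambda = 6.626e-34 * 3e8 / 7.890e-06 = 2.519e-20 J = 0.1573 eV

0.1573 eV


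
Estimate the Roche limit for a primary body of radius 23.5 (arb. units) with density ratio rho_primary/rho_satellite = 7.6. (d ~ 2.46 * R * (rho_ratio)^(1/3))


d_Roche = 2.46 * 23.5 * 7.6^(1/3) = 113.66

113.66


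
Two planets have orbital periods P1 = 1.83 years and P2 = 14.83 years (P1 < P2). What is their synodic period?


1/P_syn = |1/P1 - 1/P2| = |1/1.83 - 1/14.83| => P_syn = 2.0876

2.0876 years


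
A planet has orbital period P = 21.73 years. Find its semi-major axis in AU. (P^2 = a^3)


a = P^(2/3) = 21.73^(2/3) = 7.7871

7.7871 AU


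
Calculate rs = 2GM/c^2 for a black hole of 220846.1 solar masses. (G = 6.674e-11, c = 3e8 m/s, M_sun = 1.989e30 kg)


M = 220846.1 * 1.989e30 kg = 4.392628929e+35 kg. rs = 2GM/c^2 = 2 * 6.674e-11 * 4.392628929e+35 / (3e8)^2 = 6.515e+08

6.515e+08 m


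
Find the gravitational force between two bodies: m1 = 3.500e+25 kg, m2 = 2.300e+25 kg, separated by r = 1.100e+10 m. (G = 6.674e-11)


F = G*m1*m2/r^2 = 6.674e-11 * 3.500e+25 * 2.300e+25 / (1.100e+10)^2 = 6.674e-11 * 8.050e+50 / 1.210e+20 = 4.440e+20

4.440e+20 N


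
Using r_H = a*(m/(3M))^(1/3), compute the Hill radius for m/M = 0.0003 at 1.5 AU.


r_H = a * (m/3M)^(1/3) = 1.5 * (0.0003/3)^(1/3) = 0.0696

0.0696 AU


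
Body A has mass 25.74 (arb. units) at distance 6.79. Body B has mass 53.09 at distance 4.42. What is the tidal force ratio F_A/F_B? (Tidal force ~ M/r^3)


Ratio = (M1/r1^3) / (M2/r2^3) = (25.74/6.79^3) / (53.09/4.42^3) = 0.1337

0.1337


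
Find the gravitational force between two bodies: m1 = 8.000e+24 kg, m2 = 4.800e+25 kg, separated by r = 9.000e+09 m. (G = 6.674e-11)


F = G*m1*m2/r^2 = 6.674e-11 * 8.000e+24 * 4.800e+25 / (9.000e+09)^2 = 6.674e-11 * 3.840e+50 / 8.100e+19 = 3.164e+20

3.164e+20 N


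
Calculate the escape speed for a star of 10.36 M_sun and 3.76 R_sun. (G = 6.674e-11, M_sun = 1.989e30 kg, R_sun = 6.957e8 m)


M = 10.36 * 1.989e30 kg = 2.060604e+31 kg; R = 3.76 * 6.957e8 m = 2.615832e+09 m. v_esc = sqrt(2GM/R) = sqrt(2 * 6.674e-11 * 2.060604e+31 / 2.615832e+09) = 1.025e+06

1.025e+06 m/s


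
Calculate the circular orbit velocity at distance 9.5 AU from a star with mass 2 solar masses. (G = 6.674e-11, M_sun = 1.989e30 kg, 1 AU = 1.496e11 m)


v = sqrt(GM/r) = sqrt(6.674e-11 * 3.978e+30 / 1.421e+12) = 13667.7772

13667.7772 m/s


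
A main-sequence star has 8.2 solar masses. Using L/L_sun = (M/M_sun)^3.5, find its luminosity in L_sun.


L/L_sun = (M/M_sun)^3.5 = 8.2^3.5 = 1578.8777

1578.8777 L_sun


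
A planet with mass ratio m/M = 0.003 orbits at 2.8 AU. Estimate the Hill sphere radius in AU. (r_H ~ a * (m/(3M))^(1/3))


r_H = a * (m/3M)^(1/3) = 2.8 * (0.003/3)^(1/3) = 0.28

0.28 AU


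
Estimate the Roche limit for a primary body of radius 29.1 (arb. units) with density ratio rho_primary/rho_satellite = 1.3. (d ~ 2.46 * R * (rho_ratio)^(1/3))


d_Roche = 2.46 * 29.1 * 1.3^(1/3) = 78.1285

78.1285


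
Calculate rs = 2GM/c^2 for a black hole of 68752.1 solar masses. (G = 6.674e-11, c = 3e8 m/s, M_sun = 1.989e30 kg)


M = 68752.1 * 1.989e30 kg = 1.367479269e+35 kg. rs = 2GM/c^2 = 2 * 6.674e-11 * 1.367479269e+35 / (3e8)^2 = 2.028e+08

2.028e+08 m


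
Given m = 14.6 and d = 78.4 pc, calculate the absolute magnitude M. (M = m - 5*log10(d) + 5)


M = m - 5*log10(d) + 5 = 14.6 - 5*log10(78.4) + 5 = 10.1284

10.1284


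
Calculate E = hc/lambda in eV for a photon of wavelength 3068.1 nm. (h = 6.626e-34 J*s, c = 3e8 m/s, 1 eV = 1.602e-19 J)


E = hc/lambda = 6.626e-34 * 3e8 / 3.068e-06 = 6.479e-20 J = 0.4044 eV

0.4044 eV


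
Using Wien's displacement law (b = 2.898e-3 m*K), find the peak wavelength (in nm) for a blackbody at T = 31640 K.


lam_max = b / T = 2.898e-3 / 31640 = 9.159e-08 m = 91.5929 nm

91.5929 nm


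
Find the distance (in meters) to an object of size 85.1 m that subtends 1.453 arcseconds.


D = size / theta_rad, theta_rad = 1.453 * pi/(180*3600) = 7.044e-06, D = 1.208e+07

1.208e+07 m


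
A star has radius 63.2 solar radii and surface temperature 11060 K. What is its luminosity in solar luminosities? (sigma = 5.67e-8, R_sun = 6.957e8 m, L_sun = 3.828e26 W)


R = 63.2 * 6.957e8 m = 4.396824e+10 m. L = 4*pi*R^2*sigma*T^4 = 4*pi*(4.396824e+10)^2 * 5.67e-8 * 11060^4 = 2.061064552e+31 W. L/L_sun = 2.061064552e+31 / 3.828e26 = 53841.8117

53841.8117 L_sun


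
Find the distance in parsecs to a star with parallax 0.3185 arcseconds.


d = 1/p = 1/0.3185 = 3.1397

3.1397 pc


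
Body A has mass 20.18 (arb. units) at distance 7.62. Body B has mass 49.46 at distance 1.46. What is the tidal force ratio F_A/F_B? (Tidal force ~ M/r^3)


Ratio = (M1/r1^3) / (M2/r2^3) = (20.18/7.62^3) / (49.46/1.46^3) = 0.0029

0.0029


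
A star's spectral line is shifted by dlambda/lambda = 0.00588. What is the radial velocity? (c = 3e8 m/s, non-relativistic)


v = (dlambda/lambda) * c = 0.00588 * 3e8 = 1.764e+06

1.764e+06 m/s


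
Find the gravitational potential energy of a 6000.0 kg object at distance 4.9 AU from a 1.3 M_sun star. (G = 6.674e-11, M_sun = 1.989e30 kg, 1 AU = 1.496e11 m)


M = 1.3 * 1.989e30 kg = 2.5857e+30 kg; r = 4.9 AU * 1.496e11 m/AU = 7.3304e+11 m. U = -GM*m/r = -(6.674e-11 * 2.5857e+30 * 6000.0) / 7.3304e+11 = -1.412e+12

-1.412e+12 J


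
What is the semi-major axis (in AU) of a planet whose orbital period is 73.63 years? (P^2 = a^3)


a = P^(2/3) = 73.63^(2/3) = 17.5672

17.5672 AU


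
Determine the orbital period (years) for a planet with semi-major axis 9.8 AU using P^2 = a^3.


P = a^(3/2) = 9.8^1.5 = 30.6789

30.6789 years


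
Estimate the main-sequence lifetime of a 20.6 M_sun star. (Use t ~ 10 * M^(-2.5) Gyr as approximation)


t = 10 * M^(-2.5) = 10 * 20.6^(-2.5) = 0.0052

0.0052 Gyr


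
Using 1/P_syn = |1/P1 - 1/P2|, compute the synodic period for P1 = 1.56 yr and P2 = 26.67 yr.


1/P_syn = |1/P1 - 1/P2| = |1/1.56 - 1/26.67| => P_syn = 1.6569

1.6569 years


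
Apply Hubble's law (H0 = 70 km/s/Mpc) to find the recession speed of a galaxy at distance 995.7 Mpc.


v = H0 * d = 70 * 995.7 = 69699.0

69699.0 km/s


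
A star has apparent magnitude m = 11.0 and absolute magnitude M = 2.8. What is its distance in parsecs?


d = 10^((m - M + 5)/5) = 10^((11.0 - 2.8 + 5)/5) = 436.5158

436.5158 pc


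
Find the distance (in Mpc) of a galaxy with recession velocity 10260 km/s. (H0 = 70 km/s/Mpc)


d = v / H0 = 10260 / 70 = 146.5714

146.5714 Mpc


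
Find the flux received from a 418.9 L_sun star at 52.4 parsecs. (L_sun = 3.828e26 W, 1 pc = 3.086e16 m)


F = L / (4*pi*d^2) = 1.604e+29 / (4*pi*(1.617e+18)^2) = 4.880e-09

4.880e-09 W/m^2


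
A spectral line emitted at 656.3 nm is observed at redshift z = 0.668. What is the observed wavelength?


lam_obs = lam_emit * (1 + z) = 656.3 * (1 + 0.668) = 1094.7084

1094.7084 nm


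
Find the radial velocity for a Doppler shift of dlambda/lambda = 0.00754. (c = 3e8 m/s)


v = (dlambda/lambda) * c = 0.00754 * 3e8 = 2.262e+06

2.262e+06 m/s


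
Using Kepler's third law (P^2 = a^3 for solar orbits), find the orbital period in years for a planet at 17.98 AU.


P = a^(3/2) = 17.98^1.5 = 76.2403

76.2403 years


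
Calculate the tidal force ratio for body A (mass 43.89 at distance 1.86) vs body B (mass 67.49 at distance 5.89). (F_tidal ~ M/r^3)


Ratio = (M1/r1^3) / (M2/r2^3) = (43.89/1.86^3) / (67.49/5.89^3) = 20.6506

20.6506


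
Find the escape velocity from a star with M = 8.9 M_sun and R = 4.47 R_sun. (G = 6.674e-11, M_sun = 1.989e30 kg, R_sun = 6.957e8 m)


M = 8.9 * 1.989e30 kg = 1.77021e+31 kg; R = 4.47 * 6.957e8 m = 3.109779e+09 m. v_esc = sqrt(2GM/R) = sqrt(2 * 6.674e-11 * 1.77021e+31 / 3.109779e+09) = 871677.2885

871677.2885 m/s


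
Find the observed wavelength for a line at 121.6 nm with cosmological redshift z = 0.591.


lam_obs = lam_emit * (1 + z) = 121.6 * (1 + 0.591) = 193.4656

193.4656 nm


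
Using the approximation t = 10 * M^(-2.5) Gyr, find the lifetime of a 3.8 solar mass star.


t = 10 * M^(-2.5) = 10 * 3.8^(-2.5) = 0.3553

0.3553 Gyr


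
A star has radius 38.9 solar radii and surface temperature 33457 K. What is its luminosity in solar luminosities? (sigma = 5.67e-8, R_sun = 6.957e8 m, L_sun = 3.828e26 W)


R = 38.9 * 6.957e8 m = 2.706273e+10 m. L = 4*pi*R^2*sigma*T^4 = 4*pi*(2.706273e+10)^2 * 5.67e-8 * 33457^4 = 6.538590177e+32 W. L/L_sun = 6.538590177e+32 / 3.828e26 = 1.708e+06

1.708e+06 L_sun


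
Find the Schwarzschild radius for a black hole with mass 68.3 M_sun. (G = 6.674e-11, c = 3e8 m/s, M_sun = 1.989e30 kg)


M = 68.3 * 1.989e30 kg = 1.358487e+32 kg. rs = 2GM/c^2 = 2 * 6.674e-11 * 1.358487e+32 / (3e8)^2 = 201478.7164

201478.7164 m


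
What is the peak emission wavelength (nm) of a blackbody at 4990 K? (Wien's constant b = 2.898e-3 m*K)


lam_max = b / T = 2.898e-3 / 4990 = 5.808e-07 m = 580.7615 nm

580.7615 nm


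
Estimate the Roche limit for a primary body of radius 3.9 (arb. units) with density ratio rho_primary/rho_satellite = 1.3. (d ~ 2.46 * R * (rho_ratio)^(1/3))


d_Roche = 2.46 * 3.9 * 1.3^(1/3) = 10.4708

10.4708


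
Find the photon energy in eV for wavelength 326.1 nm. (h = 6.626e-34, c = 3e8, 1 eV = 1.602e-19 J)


E = hc/lambda = 6.626e-34 * 3e8 / 3.261e-07 = 6.096e-19 J = 3.805 eV

3.805 eV


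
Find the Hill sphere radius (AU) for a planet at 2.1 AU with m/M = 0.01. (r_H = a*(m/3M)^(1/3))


r_H = a * (m/3M)^(1/3) = 2.1 * (0.01/3)^(1/3) = 0.3137

0.3137 AU


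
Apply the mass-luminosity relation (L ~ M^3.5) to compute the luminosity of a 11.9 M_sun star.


L/L_sun = (M/M_sun)^3.5 = 11.9^3.5 = 5813.188

5813.188 L_sun


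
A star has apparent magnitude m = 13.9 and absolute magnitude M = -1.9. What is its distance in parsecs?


d = 10^((m - M + 5)/5) = 10^((13.9 - -1.9 + 5)/5) = 14454.3977

14454.3977 pc


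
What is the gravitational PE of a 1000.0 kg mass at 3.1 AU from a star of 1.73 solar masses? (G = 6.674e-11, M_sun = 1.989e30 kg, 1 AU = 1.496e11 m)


M = 1.73 * 1.989e30 kg = 3.44097e+30 kg; r = 3.1 AU * 1.496e11 m/AU = 4.6376e+11 m. U = -GM*m/r = -(6.674e-11 * 3.44097e+30 * 1000.0) / 4.6376e+11 = -4.952e+11

-4.952e+11 J


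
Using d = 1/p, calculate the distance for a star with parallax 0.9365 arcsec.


d = 1/p = 1/0.9365 = 1.0678

1.0678 pc


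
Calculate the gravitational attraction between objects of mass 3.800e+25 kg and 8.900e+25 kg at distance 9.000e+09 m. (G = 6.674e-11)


F = G*m1*m2/r^2 = 6.674e-11 * 3.800e+25 * 8.900e+25 / (9.000e+09)^2 = 6.674e-11 * 3.382e+51 / 8.100e+19 = 2.787e+21

2.787e+21 N


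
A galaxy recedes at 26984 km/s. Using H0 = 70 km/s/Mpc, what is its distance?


d = v / H0 = 26984 / 70 = 385.4857

385.4857 Mpc


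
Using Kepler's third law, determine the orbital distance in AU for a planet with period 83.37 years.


a = P^(2/3) = 83.37^(2/3) = 19.0842

19.0842 AU


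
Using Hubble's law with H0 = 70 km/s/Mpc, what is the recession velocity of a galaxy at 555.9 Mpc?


v = H0 * d = 70 * 555.9 = 38913.0

38913.0 km/s


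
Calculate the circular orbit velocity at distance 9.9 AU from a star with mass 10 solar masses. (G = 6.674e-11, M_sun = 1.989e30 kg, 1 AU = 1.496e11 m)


v = sqrt(GM/r) = sqrt(6.674e-11 * 1.989e+31 / 1.481e+12) = 29938.2974

29938.2974 m/s


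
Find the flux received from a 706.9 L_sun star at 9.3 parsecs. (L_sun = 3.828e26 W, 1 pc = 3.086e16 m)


F = L / (4*pi*d^2) = 2.706e+29 / (4*pi*(2.870e+17)^2) = 2.614e-07

2.614e-07 W/m^2


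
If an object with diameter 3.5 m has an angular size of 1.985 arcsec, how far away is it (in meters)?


D = size / theta_rad, theta_rad = 1.985 * pi/(180*3600) = 9.624e-06, D = 363691.0941

363691.0941 m


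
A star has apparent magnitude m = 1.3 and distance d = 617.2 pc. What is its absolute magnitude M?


M = m - 5*log10(d) + 5 = 1.3 - 5*log10(617.2) + 5 = -7.6521

-7.6521


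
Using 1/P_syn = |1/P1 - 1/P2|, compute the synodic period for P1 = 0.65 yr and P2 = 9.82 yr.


1/P_syn = |1/P1 - 1/P2| = |1/0.65 - 1/9.82| => P_syn = 0.6961

0.6961 years


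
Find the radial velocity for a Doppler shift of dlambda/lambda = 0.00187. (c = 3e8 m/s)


v = (dlambda/lambda) * c = 0.00187 * 3e8 = 561000.0

561000.0 m/s


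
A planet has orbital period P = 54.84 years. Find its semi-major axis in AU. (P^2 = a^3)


a = P^(2/3) = 54.84^(2/3) = 14.4344

14.4344 AU


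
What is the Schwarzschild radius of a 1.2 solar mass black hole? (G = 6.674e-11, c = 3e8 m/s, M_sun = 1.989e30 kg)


M = 1.2 * 1.989e30 kg = 2.3868e+30 kg. rs = 2GM/c^2 = 2 * 6.674e-11 * 2.3868e+30 / (3e8)^2 = 3539.8896

3539.8896 m


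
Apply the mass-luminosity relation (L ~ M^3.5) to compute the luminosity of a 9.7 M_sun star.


L/L_sun = (M/M_sun)^3.5 = 9.7^3.5 = 2842.5039

2842.5039 L_sun


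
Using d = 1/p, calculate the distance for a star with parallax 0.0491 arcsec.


d = 1/p = 1/0.0491 = 20.3666

20.3666 pc


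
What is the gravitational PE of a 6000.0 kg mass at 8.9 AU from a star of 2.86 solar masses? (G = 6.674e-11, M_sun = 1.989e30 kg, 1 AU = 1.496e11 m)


M = 2.86 * 1.989e30 kg = 5.68854e+30 kg; r = 8.9 AU * 1.496e11 m/AU = 1.33144e+12 m. U = -GM*m/r = -(6.674e-11 * 5.68854e+30 * 6000.0) / 1.33144e+12 = -1.711e+12

-1.711e+12 J


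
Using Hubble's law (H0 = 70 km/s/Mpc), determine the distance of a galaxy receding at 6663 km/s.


d = v / H0 = 6663 / 70 = 95.1857

95.1857 Mpc


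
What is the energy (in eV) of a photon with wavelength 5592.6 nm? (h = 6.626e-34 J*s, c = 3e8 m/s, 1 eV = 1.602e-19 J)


E = hc/lambda = 6.626e-34 * 3e8 / 5.593e-06 = 3.554e-20 J = 0.2219 eV

0.2219 eV


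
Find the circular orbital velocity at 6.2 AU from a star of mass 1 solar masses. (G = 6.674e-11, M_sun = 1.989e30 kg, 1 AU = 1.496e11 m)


v = sqrt(GM/r) = sqrt(6.674e-11 * 1.989e+30 / 9.275e+11) = 11963.241

11963.241 m/s


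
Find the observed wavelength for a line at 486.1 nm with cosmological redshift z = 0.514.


lam_obs = lam_emit * (1 + z) = 486.1 * (1 + 0.514) = 735.9554

735.9554 nm


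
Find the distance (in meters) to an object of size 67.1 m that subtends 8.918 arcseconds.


D = size / theta_rad, theta_rad = 8.918 * pi/(180*3600) = 4.324e-05, D = 1.552e+06

1.552e+06 m


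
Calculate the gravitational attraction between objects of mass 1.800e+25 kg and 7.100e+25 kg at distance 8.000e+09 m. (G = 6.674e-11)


F = G*m1*m2/r^2 = 6.674e-11 * 1.800e+25 * 7.100e+25 / (8.000e+09)^2 = 6.674e-11 * 1.278e+51 / 6.400e+19 = 1.333e+21

1.333e+21 N


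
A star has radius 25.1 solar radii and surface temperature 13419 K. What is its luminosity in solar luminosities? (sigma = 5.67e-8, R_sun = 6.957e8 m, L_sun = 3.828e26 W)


R = 25.1 * 6.957e8 m = 1.746207e+10 m. L = 4*pi*R^2*sigma*T^4 = 4*pi*(1.746207e+10)^2 * 5.67e-8 * 13419^4 = 7.044740242e+30 W. L/L_sun = 7.044740242e+30 / 3.828e26 = 18403.1877

18403.1877 L_sun


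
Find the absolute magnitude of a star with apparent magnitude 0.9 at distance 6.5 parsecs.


M = m - 5*log10(d) + 5 = 0.9 - 5*log10(6.5) + 5 = 1.8354

1.8354


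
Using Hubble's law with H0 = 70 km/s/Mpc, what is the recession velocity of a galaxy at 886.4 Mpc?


v = H0 * d = 70 * 886.4 = 62048.0

62048.0 km/s


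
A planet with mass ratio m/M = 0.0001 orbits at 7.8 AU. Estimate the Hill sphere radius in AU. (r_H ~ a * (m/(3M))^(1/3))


r_H = a * (m/3M)^(1/3) = 7.8 * (0.0001/3)^(1/3) = 0.251

0.251 AU


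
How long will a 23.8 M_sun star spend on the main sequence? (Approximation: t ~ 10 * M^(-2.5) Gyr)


t = 10 * M^(-2.5) = 10 * 23.8^(-2.5) = 0.0036

0.0036 Gyr


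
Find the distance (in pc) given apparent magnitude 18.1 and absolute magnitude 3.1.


d = 10^((m - M + 5)/5) = 10^((18.1 - 3.1 + 5)/5) = 10000.0

10000.0 pc


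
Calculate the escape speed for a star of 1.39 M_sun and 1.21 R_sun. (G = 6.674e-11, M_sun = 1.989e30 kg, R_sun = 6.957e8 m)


M = 1.39 * 1.989e30 kg = 2.76471e+30 kg; R = 1.21 * 6.957e8 m = 8.41797e+08 m. v_esc = sqrt(2GM/R) = sqrt(2 * 6.674e-11 * 2.76471e+30 / 8.41797e+08) = 662108.5618

662108.5618 m/s


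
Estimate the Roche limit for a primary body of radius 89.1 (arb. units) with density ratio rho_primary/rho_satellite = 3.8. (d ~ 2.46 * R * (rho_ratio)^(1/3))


d_Roche = 2.46 * 89.1 * 3.8^(1/3) = 342.0377

342.0377


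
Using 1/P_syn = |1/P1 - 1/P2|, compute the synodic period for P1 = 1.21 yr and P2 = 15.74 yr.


1/P_syn = |1/P1 - 1/P2| = |1/1.21 - 1/15.74| => P_syn = 1.3108

1.3108 years


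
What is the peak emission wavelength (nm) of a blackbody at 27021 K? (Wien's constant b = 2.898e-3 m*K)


lam_max = b / T = 2.898e-3 / 27021 = 1.072e-07 m = 107.2499 nm

107.2499 nm


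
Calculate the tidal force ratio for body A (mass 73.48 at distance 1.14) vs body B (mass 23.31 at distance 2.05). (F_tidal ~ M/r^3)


Ratio = (M1/r1^3) / (M2/r2^3) = (73.48/1.14^3) / (23.31/2.05^3) = 18.3305

18.3305


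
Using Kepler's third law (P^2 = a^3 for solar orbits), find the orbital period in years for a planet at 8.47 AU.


P = a^(3/2) = 8.47^1.5 = 24.6505

24.6505 years


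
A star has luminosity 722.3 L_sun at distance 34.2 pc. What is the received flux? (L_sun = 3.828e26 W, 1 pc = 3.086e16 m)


F = L / (4*pi*d^2) = 2.765e+29 / (4*pi*(1.055e+18)^2) = 1.975e-08

1.975e-08 W/m^2


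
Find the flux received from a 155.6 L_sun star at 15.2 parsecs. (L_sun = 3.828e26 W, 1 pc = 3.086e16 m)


F = L / (4*pi*d^2) = 5.956e+28 / (4*pi*(4.691e+17)^2) = 2.154e-08

2.154e-08 W/m^2


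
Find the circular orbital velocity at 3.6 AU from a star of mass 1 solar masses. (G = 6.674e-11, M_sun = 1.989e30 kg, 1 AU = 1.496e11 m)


v = sqrt(GM/r) = sqrt(6.674e-11 * 1.989e+30 / 5.386e+11) = 15699.7756

15699.7756 m/s


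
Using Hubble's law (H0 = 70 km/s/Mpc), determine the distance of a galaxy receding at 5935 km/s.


d = v / H0 = 5935 / 70 = 84.7857

84.7857 Mpc


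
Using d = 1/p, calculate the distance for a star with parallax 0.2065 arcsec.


d = 1/p = 1/0.2065 = 4.8426

4.8426 pc


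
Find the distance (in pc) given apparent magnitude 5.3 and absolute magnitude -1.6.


d = 10^((m - M + 5)/5) = 10^((5.3 - -1.6 + 5)/5) = 239.8833

239.8833 pc


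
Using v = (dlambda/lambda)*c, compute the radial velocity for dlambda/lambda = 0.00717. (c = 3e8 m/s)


v = (dlambda/lambda) * c = 0.00717 * 3e8 = 2.151e+06

2.151e+06 m/s


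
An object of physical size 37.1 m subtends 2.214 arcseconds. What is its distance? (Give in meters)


D = size / theta_rad, theta_rad = 2.214 * pi/(180*3600) = 1.073e-05, D = 3.456e+06

3.456e+06 m


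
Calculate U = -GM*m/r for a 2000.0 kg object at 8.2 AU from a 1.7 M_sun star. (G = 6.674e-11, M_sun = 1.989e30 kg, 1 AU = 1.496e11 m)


M = 1.7 * 1.989e30 kg = 3.3813e+30 kg; r = 8.2 AU * 1.496e11 m/AU = 1.22672e+12 m. U = -GM*m/r = -(6.674e-11 * 3.3813e+30 * 2000.0) / 1.22672e+12 = -3.679e+11

-3.679e+11 J


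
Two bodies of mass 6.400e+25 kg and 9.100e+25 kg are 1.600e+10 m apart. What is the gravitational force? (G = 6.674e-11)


F = G*m1*m2/r^2 = 6.674e-11 * 6.400e+25 * 9.100e+25 / (1.600e+10)^2 = 6.674e-11 * 5.824e+51 / 2.560e+20 = 1.518e+21

1.518e+21 N


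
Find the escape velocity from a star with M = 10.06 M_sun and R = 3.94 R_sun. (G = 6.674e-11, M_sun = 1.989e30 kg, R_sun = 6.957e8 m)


M = 10.06 * 1.989e30 kg = 2.000934e+31 kg; R = 3.94 * 6.957e8 m = 2.741058e+09 m. v_esc = sqrt(2GM/R) = sqrt(2 * 6.674e-11 * 2.000934e+31 / 2.741058e+09) = 987109.5835

987109.5835 m/s


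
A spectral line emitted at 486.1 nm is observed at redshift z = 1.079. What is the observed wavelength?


lam_obs = lam_emit * (1 + z) = 486.1 * (1 + 1.079) = 1010.6019

1010.6019 nm


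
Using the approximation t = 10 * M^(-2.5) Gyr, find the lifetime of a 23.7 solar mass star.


t = 10 * M^(-2.5) = 10 * 23.7^(-2.5) = 0.0037

0.0037 Gyr


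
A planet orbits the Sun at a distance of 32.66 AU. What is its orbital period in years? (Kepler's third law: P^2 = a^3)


P = a^(3/2) = 32.66^1.5 = 186.6484

186.6484 years


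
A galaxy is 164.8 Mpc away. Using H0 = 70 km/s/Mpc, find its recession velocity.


v = H0 * d = 70 * 164.8 = 11536.0

11536.0 km/s


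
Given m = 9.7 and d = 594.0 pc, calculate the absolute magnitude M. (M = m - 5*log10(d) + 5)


M = m - 5*log10(d) + 5 = 9.7 - 5*log10(594.0) + 5 = 0.8311

0.8311


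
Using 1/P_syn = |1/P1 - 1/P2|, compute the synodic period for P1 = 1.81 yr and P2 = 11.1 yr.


1/P_syn = |1/P1 - 1/P2| = |1/1.81 - 1/11.1| => P_syn = 2.1626

2.1626 years


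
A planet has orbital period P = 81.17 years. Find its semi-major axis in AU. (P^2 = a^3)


a = P^(2/3) = 81.17^(2/3) = 18.7469

18.7469 AU


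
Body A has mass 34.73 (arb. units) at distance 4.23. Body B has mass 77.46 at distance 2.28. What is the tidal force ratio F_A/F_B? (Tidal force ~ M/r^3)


Ratio = (M1/r1^3) / (M2/r2^3) = (34.73/4.23^3) / (77.46/2.28^3) = 0.0702

0.0702


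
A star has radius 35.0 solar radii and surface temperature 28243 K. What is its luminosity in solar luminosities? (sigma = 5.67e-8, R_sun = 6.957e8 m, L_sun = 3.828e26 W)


R = 35.0 * 6.957e8 m = 2.43495e+10 m. L = 4*pi*R^2*sigma*T^4 = 4*pi*(2.43495e+10)^2 * 5.67e-8 * 28243^4 = 2.687919899e+32 W. L/L_sun = 2.687919899e+32 / 3.828e26 = 702173.4324

702173.4324 L_sun


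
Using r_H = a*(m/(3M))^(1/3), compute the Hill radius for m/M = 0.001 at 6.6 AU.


r_H = a * (m/3M)^(1/3) = 6.6 * (0.001/3)^(1/3) = 0.4576

0.4576 AU


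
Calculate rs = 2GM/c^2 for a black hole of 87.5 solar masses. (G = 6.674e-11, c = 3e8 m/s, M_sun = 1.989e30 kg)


M = 87.5 * 1.989e30 kg = 1.740375e+32 kg. rs = 2GM/c^2 = 2 * 6.674e-11 * 1.740375e+32 / (3e8)^2 = 258116.95

258116.95 m


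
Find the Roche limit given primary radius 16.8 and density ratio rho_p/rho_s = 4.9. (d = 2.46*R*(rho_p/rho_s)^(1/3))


d_Roche = 2.46 * 16.8 * 4.9^(1/3) = 70.1956

70.1956


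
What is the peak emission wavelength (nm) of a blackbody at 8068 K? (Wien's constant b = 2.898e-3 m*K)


lam_max = b / T = 2.898e-3 / 8068 = 3.592e-07 m = 359.1968 nm

359.1968 nm


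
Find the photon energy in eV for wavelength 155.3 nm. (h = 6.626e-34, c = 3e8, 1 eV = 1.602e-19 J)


E = hc/lambda = 6.626e-34 * 3e8 / 1.553e-07 = 1.280e-18 J = 7.9899 eV

7.9899 eV


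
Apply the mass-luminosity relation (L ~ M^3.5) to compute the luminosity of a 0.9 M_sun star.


L/L_sun = (M/M_sun)^3.5 = 0.9^3.5 = 0.6916

0.6916 L_sun


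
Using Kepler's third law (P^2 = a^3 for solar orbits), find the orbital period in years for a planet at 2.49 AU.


P = a^(3/2) = 2.49^1.5 = 3.9292

3.9292 years


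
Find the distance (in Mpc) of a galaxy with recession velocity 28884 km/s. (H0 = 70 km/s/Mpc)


d = v / H0 = 28884 / 70 = 412.6286

412.6286 Mpc


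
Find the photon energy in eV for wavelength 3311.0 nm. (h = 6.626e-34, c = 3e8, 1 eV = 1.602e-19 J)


E = hc/lambda = 6.626e-34 * 3e8 / 3.311e-06 = 6.004e-20 J = 0.3748 eV

0.3748 eV


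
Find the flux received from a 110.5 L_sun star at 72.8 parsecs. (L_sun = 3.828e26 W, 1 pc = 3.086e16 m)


F = L / (4*pi*d^2) = 4.230e+28 / (4*pi*(2.247e+18)^2) = 6.669e-10

6.669e-10 W/m^2


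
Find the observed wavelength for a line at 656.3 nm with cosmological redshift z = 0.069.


lam_obs = lam_emit * (1 + z) = 656.3 * (1 + 0.069) = 701.5847

701.5847 nm


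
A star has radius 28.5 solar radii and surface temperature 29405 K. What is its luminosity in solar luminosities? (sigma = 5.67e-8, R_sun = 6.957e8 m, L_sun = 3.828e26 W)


R = 28.5 * 6.957e8 m = 1.982745e+10 m. L = 4*pi*R^2*sigma*T^4 = 4*pi*(1.982745e+10)^2 * 5.67e-8 * 29405^4 = 2.094167352e+32 W. L/L_sun = 2.094167352e+32 / 3.828e26 = 547065.6614

547065.6614 L_sun


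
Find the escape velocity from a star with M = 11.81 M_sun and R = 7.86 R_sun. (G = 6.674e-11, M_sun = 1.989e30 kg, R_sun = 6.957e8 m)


M = 11.81 * 1.989e30 kg = 2.349009e+31 kg; R = 7.86 * 6.957e8 m = 5.468202e+09 m. v_esc = sqrt(2GM/R) = sqrt(2 * 6.674e-11 * 2.349009e+31 / 5.468202e+09) = 757230.6157

757230.6157 m/s


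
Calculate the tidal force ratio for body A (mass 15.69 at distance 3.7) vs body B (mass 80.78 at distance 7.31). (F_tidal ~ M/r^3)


Ratio = (M1/r1^3) / (M2/r2^3) = (15.69/3.7^3) / (80.78/7.31^3) = 1.4978

1.4978


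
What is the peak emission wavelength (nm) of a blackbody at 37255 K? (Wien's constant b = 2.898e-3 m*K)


lam_max = b / T = 2.898e-3 / 37255 = 7.779e-08 m = 77.7882 nm

77.7882 nm


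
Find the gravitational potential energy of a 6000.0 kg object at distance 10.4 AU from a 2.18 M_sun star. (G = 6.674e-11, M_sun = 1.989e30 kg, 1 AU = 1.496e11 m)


M = 2.18 * 1.989e30 kg = 4.33602e+30 kg; r = 10.4 AU * 1.496e11 m/AU = 1.55584e+12 m. U = -GM*m/r = -(6.674e-11 * 4.33602e+30 * 6000.0) / 1.55584e+12 = -1.116e+12

-1.116e+12 J


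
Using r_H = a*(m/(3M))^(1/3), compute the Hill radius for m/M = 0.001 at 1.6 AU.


r_H = a * (m/3M)^(1/3) = 1.6 * (0.001/3)^(1/3) = 0.1109

0.1109 AU


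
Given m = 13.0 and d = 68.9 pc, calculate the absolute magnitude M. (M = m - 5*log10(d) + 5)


M = m - 5*log10(d) + 5 = 13.0 - 5*log10(68.9) + 5 = 8.8089

8.8089


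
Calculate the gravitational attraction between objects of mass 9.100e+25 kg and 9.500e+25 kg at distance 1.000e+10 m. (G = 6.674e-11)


F = G*m1*m2/r^2 = 6.674e-11 * 9.100e+25 * 9.500e+25 / (1.000e+10)^2 = 6.674e-11 * 8.645e+51 / 1.000e+20 = 5.770e+21

5.770e+21 N


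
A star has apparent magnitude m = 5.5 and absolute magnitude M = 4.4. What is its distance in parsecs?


d = 10^((m - M + 5)/5) = 10^((5.5 - 4.4 + 5)/5) = 16.5959

16.5959 pc


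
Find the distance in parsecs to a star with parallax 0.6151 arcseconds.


d = 1/p = 1/0.6151 = 1.6258

1.6258 pc


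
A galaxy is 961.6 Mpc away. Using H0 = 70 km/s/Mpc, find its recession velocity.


v = H0 * d = 70 * 961.6 = 67312.0

67312.0 km/s


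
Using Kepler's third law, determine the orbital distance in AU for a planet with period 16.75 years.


a = P^(2/3) = 16.75^(2/3) = 6.5465

6.5465 AU


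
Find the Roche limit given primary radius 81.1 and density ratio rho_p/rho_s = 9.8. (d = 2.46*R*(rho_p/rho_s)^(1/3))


d_Roche = 2.46 * 81.1 * 9.8^(1/3) = 426.9378

426.9378


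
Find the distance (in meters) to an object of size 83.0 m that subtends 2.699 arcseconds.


D = size / theta_rad, theta_rad = 2.699 * pi/(180*3600) = 1.309e-05, D = 6.343e+06

6.343e+06 m


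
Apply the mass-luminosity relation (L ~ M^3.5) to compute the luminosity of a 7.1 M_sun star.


L/L_sun = (M/M_sun)^3.5 = 7.1^3.5 = 953.6834

953.6834 L_sun


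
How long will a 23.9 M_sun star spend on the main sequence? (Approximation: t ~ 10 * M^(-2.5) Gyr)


t = 10 * M^(-2.5) = 10 * 23.9^(-2.5) = 0.0036

0.0036 Gyr


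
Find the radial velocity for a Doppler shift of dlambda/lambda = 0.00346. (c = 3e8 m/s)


v = (dlambda/lambda) * c = 0.00346 * 3e8 = 1.038e+06

1.038e+06 m/s


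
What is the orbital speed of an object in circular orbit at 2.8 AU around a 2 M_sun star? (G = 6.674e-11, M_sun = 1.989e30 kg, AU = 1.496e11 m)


v = sqrt(GM/r) = sqrt(6.674e-11 * 3.978e+30 / 4.189e+11) = 25175.6492

25175.6492 m/s


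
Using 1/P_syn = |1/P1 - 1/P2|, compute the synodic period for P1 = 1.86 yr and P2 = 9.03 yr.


1/P_syn = |1/P1 - 1/P2| = |1/1.86 - 1/9.03| => P_syn = 2.3425

2.3425 years


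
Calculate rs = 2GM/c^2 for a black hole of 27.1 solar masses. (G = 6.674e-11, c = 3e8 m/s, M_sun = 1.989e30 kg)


M = 27.1 * 1.989e30 kg = 5.39019e+31 kg. rs = 2GM/c^2 = 2 * 6.674e-11 * 5.39019e+31 / (3e8)^2 = 79942.5068

79942.5068 m


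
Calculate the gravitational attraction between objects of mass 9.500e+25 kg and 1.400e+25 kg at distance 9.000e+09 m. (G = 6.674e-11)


F = G*m1*m2/r^2 = 6.674e-11 * 9.500e+25 * 1.400e+25 / (9.000e+09)^2 = 6.674e-11 * 1.330e+51 / 8.100e+19 = 1.096e+21

1.096e+21 N


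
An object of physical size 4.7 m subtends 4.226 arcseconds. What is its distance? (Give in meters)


D = size / theta_rad, theta_rad = 4.226 * pi/(180*3600) = 2.049e-05, D = 229400.0448

229400.0448 m


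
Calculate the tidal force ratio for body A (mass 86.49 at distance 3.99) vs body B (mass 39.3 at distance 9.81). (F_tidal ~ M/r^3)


Ratio = (M1/r1^3) / (M2/r2^3) = (86.49/3.99^3) / (39.3/9.81^3) = 32.7086

32.7086


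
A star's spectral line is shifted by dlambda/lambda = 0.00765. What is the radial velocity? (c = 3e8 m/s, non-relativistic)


v = (dlambda/lambda) * c = 0.00765 * 3e8 = 2.295e+06

2.295e+06 m/s


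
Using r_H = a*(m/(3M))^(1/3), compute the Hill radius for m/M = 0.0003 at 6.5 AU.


r_H = a * (m/3M)^(1/3) = 6.5 * (0.0003/3)^(1/3) = 0.3017

0.3017 AU


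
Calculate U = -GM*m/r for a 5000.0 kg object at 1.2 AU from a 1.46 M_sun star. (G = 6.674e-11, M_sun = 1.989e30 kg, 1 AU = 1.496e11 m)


M = 1.46 * 1.989e30 kg = 2.90394e+30 kg; r = 1.2 AU * 1.496e11 m/AU = 1.7952e+11 m. U = -GM*m/r = -(6.674e-11 * 2.90394e+30 * 5000.0) / 1.7952e+11 = -5.398e+12

-5.398e+12 J


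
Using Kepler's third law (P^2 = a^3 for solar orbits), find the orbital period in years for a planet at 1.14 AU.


P = a^(3/2) = 1.14^1.5 = 1.2172

1.2172 years


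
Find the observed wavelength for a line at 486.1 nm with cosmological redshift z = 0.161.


lam_obs = lam_emit * (1 + z) = 486.1 * (1 + 0.161) = 564.3621

564.3621 nm


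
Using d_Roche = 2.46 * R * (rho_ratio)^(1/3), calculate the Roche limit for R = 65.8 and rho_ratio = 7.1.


d_Roche = 2.46 * 65.8 * 7.1^(1/3) = 311.1099

311.1099


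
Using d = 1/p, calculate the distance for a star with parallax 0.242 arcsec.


d = 1/p = 1/0.242 = 4.1322

4.1322 pc


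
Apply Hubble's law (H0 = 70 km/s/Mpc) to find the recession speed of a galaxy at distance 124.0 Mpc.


v = H0 * d = 70 * 124.0 = 8680.0

8680.0 km/s


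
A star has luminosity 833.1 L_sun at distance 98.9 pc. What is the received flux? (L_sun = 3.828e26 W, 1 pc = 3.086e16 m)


F = L / (4*pi*d^2) = 3.189e+29 / (4*pi*(3.052e+18)^2) = 2.724e-09

2.724e-09 W/m^2


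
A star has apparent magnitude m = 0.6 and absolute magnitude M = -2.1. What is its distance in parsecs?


d = 10^((m - M + 5)/5) = 10^((0.6 - -2.1 + 5)/5) = 34.6737

34.6737 pc


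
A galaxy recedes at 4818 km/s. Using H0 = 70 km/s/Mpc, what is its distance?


d = v / H0 = 4818 / 70 = 68.8286

68.8286 Mpc


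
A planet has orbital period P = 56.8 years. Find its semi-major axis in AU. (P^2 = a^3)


a = P^(2/3) = 56.8^(2/3) = 14.7763

14.7763 AU


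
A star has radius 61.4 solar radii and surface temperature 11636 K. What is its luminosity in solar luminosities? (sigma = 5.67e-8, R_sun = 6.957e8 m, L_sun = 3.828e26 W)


R = 61.4 * 6.957e8 m = 4.271598e+10 m. L = 4*pi*R^2*sigma*T^4 = 4*pi*(4.271598e+10)^2 * 5.67e-8 * 11636^4 = 2.383353831e+31 W. L/L_sun = 2.383353831e+31 / 3.828e26 = 62261.0719

62261.0719 L_sun


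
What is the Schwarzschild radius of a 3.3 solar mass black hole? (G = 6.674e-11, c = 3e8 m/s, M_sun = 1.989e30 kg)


M = 3.3 * 1.989e30 kg = 6.5637e+30 kg. rs = 2GM/c^2 = 2 * 6.674e-11 * 6.5637e+30 / (3e8)^2 = 9734.6964

9734.6964 m


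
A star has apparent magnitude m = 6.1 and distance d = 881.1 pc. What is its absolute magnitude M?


M = m - 5*log10(d) + 5 = 6.1 - 5*log10(881.1) + 5 = -3.6251

-3.6251


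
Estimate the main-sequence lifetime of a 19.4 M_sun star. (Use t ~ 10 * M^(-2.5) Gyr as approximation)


t = 10 * M^(-2.5) = 10 * 19.4^(-2.5) = 0.006

0.006 Gyr


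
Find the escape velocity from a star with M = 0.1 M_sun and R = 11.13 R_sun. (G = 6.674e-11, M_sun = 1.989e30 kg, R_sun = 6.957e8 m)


M = 0.1 * 1.989e30 kg = 1.989e+29 kg; R = 11.13 * 6.957e8 m = 7.743141e+09 m. v_esc = sqrt(2GM/R) = sqrt(2 * 6.674e-11 * 1.989e+29 / 7.743141e+09) = 58555.3939

58555.3939 m/s


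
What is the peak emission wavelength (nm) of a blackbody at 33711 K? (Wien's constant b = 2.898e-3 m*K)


lam_max = b / T = 2.898e-3 / 33711 = 8.597e-08 m = 85.966 nm

85.966 nm


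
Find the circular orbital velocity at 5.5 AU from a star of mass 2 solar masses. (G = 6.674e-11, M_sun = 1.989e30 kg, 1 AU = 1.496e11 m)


v = sqrt(GM/r) = sqrt(6.674e-11 * 3.978e+30 / 8.228e+11) = 17962.9785

17962.9785 m/s


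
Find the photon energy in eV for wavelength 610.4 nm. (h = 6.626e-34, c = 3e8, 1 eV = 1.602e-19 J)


E = hc/lambda = 6.626e-34 * 3e8 / 6.104e-07 = 3.257e-19 J = 2.0328 eV

2.0328 eV


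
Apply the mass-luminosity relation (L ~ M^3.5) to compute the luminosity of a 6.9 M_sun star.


L/L_sun = (M/M_sun)^3.5 = 6.9^3.5 = 862.9225

862.9225 L_sun


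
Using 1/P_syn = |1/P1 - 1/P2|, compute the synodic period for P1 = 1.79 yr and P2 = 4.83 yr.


1/P_syn = |1/P1 - 1/P2| = |1/1.79 - 1/4.83| => P_syn = 2.844

2.844 years


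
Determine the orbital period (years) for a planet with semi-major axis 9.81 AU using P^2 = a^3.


P = a^(3/2) = 9.81^1.5 = 30.7258

30.7258 years


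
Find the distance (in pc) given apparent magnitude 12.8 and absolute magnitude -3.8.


d = 10^((m - M + 5)/5) = 10^((12.8 - -3.8 + 5)/5) = 20892.9613

20892.9613 pc


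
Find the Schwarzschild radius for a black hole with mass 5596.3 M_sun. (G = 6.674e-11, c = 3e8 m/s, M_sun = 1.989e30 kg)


M = 5596.3 * 1.989e30 kg = 1.11310407e+34 kg. rs = 2GM/c^2 = 2 * 6.674e-11 * 1.11310407e+34 / (3e8)^2 = 1.651e+07

1.651e+07 m


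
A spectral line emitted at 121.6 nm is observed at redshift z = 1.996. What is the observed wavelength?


lam_obs = lam_emit * (1 + z) = 121.6 * (1 + 1.996) = 364.3136

364.3136 nm


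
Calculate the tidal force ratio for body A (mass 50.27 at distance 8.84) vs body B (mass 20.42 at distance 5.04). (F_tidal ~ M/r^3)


Ratio = (M1/r1^3) / (M2/r2^3) = (50.27/8.84^3) / (20.42/5.04^3) = 0.4562

0.4562


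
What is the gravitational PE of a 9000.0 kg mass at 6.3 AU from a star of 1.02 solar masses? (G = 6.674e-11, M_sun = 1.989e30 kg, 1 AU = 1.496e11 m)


M = 1.02 * 1.989e30 kg = 2.02878e+30 kg; r = 6.3 AU * 1.496e11 m/AU = 9.4248e+11 m. U = -GM*m/r = -(6.674e-11 * 2.02878e+30 * 9000.0) / 9.4248e+11 = -1.293e+12

-1.293e+12 J


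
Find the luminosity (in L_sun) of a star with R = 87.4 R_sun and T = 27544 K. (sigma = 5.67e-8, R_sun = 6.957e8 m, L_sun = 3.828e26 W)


R = 87.4 * 6.957e8 m = 6.080418e+10 m. L = 4*pi*R^2*sigma*T^4 = 4*pi*(6.080418e+10)^2 * 5.67e-8 * 27544^4 = 1.516239595e+33 W. L/L_sun = 1.516239595e+33 / 3.828e26 = 3.961e+06

3.961e+06 L_sun


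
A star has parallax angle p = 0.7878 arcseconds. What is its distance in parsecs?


d = 1/p = 1/0.7878 = 1.2694

1.2694 pc


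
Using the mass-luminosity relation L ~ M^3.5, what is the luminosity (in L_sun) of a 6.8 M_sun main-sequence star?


L/L_sun = (M/M_sun)^3.5 = 6.8^3.5 = 819.9383

819.9383 L_sun


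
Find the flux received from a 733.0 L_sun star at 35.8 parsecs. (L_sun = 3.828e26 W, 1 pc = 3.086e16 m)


F = L / (4*pi*d^2) = 2.806e+29 / (4*pi*(1.105e+18)^2) = 1.829e-08

1.829e-08 W/m^2
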